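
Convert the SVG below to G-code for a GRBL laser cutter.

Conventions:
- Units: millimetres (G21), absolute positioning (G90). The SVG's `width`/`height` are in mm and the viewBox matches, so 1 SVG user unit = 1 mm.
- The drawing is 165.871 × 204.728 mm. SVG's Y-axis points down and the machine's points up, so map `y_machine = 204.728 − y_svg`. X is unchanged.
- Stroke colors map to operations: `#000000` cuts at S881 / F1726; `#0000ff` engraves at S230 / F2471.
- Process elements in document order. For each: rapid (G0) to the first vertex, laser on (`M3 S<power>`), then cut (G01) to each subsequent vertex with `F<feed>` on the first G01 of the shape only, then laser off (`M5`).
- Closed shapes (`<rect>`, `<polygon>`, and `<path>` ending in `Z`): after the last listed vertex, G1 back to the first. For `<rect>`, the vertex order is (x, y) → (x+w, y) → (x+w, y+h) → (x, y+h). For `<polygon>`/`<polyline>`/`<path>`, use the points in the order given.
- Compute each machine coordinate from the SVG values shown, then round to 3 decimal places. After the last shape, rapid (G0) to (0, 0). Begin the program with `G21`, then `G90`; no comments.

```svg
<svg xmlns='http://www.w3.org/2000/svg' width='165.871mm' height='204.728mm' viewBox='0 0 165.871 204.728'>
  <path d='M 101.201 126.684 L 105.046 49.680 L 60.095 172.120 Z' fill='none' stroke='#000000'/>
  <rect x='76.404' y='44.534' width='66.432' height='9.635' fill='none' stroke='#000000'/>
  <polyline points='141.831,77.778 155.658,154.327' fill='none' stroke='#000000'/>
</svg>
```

G21
G90
G0 X101.201 Y78.044
M3 S881
G01 X105.046 Y155.048 F1726
G01 X60.095 Y32.608
G01 X101.201 Y78.044
M5
G0 X76.404 Y160.194
M3 S881
G01 X142.836 Y160.194 F1726
G01 X142.836 Y150.559
G01 X76.404 Y150.559
G01 X76.404 Y160.194
M5
G0 X141.831 Y126.950
M3 S881
G01 X155.658 Y50.401 F1726
M5
G0 X0.000 Y0.000

Since the viewBox matches the mm dimensions, user units are millimetres directly. The only transform is the Y-flip y_m = 204.728 − y_svg.

Shape 1 is a closed polygon drawn with `<path>`. Its stroke #000000 means cut at S881, F1726. After flipping Y the toolpath is (101.201,78.044) → (105.046,155.048) → (60.095,32.608) → (101.201,78.044), returning to the start.

Shape 2 is a rectangle drawn with `<rect>`. Its stroke #000000 means cut at S881, F1726. After flipping Y the toolpath is (76.404,160.194) → (142.836,160.194) → (142.836,150.559) → (76.404,150.559) → (76.404,160.194), returning to the start.

Shape 3 is a line segment drawn with `<polyline>`. Its stroke #000000 means cut at S881, F1726. After flipping Y the toolpath is (141.831,126.950) → (155.658,50.401).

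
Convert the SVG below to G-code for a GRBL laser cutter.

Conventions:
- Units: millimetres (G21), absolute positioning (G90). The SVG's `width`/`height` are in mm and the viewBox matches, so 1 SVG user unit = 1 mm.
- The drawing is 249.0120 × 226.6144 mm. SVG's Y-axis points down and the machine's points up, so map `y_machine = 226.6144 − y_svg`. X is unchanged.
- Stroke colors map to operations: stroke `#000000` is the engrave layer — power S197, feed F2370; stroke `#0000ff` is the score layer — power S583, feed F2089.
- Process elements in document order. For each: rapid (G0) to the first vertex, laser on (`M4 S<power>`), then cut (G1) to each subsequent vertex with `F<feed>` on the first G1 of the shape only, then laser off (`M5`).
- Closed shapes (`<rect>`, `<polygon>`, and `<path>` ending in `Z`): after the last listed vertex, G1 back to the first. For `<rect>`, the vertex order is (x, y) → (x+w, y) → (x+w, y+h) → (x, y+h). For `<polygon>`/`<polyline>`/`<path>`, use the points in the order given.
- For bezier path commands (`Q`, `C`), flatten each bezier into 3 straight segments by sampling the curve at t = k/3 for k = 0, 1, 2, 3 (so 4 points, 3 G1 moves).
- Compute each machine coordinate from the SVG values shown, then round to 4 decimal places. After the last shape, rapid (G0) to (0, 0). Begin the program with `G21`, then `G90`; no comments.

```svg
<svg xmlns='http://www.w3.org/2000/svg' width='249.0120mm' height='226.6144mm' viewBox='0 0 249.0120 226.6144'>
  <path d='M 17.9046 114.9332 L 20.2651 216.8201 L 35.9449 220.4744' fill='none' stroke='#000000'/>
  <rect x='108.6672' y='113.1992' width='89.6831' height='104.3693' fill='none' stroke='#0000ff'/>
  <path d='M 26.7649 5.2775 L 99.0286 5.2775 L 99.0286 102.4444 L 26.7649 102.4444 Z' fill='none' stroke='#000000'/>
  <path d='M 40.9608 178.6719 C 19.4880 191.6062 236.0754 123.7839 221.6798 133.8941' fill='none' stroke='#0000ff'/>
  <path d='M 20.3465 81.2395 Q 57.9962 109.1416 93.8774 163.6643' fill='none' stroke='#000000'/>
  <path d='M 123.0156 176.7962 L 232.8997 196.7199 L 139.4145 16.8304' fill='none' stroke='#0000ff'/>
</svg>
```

G21
G90
G0 X17.9046 Y111.6812
M4 S197
G1 X20.2651 Y9.7943 F2370
G1 X35.9449 Y6.1400
M5
G0 X108.6672 Y113.4152
M4 S583
G1 X198.3503 Y113.4152 F2089
G1 X198.3503 Y9.0459
G1 X108.6672 Y9.0459
G1 X108.6672 Y113.4152
M5
G0 X26.7649 Y221.3369
M4 S197
G1 X99.0286 Y221.3369 F2370
G1 X99.0286 Y124.1700
G1 X26.7649 Y124.1700
G1 X26.7649 Y221.3369
M5
G0 X40.9608 Y47.9425
M4 S583
G1 X81.4694 Y56.0497 F2089
G1 X176.4530 Y82.7304
G1 X221.6798 Y92.7203
M5
G0 X20.3465 Y145.3749
M4 S197
G1 X45.2498 Y123.8157 F2370
G1 X69.7601 Y96.3407
G1 X93.8774 Y62.9501
M5
G0 X123.0156 Y49.8182
M4 S583
G1 X232.8997 Y29.8945 F2089
G1 X139.4145 Y209.7840
M5
G0 X0.0000 Y0.0000

viewBox `0 0 249.0120 226.6144` with mm width/height → 1 unit = 1 mm. Flip: y_m = 226.6144 − y_svg.

**Shape 1** — `<path>` open polyline, stroke `#000000` → engrave (S197, F2370). Machine vertices: (17.9046,111.6812) → (20.2651,9.7943) → (35.9449,6.1400). Open path.

**Shape 2** — `<rect>` rectangle, stroke `#0000ff` → score (S583, F2089). Machine vertices: (108.6672,113.4152) → (198.3503,113.4152) → (198.3503,9.0459) → (108.6672,9.0459) → (108.6672,113.4152). Closed: final G1 returns to the first vertex.

**Shape 3** — `<path>` rectangle, stroke `#000000` → engrave (S197, F2370). Machine vertices: (26.7649,221.3369) → (99.0286,221.3369) → (99.0286,124.1700) → (26.7649,124.1700) → (26.7649,221.3369). Closed: final G1 returns to the first vertex.

**Shape 4** — `<path>` cubic bezier, stroke `#0000ff` → score (S583, F2089). Control points (SVG): P0=(40.9608,178.6719), P1=(19.4880,191.6062), P2=(236.0754,123.7839), P3=(221.6798,133.8941); sampled at t=k/3. Machine vertices: (40.9608,47.9425) → (81.4694,56.0497) → (176.4530,82.7304) → (221.6798,92.7203). Open path.

**Shape 5** — `<path>` quadratic bezier, stroke `#000000` → engrave (S197, F2370). Control points (SVG): P0=(20.3465,81.2395), P1=(57.9962,109.1416), P2=(93.8774,163.6643); sampled at t=k/3. Machine vertices: (20.3465,145.3749) → (45.2498,123.8157) → (69.7601,96.3407) → (93.8774,62.9501). Open path.

**Shape 6** — `<path>` open polyline, stroke `#0000ff` → score (S583, F2089). Machine vertices: (123.0156,49.8182) → (232.8997,29.8945) → (139.4145,209.7840). Open path.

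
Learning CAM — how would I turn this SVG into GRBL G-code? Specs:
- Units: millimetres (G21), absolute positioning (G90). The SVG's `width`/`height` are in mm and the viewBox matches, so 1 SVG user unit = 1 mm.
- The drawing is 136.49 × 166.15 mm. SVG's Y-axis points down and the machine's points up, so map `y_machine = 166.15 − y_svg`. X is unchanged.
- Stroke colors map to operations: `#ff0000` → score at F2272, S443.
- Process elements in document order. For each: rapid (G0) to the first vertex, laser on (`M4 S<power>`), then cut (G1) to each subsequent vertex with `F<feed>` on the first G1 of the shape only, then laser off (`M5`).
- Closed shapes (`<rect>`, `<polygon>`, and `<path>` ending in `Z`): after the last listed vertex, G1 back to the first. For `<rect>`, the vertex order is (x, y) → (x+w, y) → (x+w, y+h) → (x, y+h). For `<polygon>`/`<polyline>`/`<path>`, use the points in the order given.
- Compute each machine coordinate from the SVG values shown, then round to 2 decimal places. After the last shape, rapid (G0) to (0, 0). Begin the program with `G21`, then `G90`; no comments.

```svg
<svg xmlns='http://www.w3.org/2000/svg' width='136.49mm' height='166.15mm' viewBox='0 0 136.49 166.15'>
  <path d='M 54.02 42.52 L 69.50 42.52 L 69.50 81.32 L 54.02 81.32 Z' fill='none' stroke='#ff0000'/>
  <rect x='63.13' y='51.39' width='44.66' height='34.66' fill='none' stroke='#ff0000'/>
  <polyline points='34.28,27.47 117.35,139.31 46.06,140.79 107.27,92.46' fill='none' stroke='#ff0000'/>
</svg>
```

viewBox `0 0 136.49 166.15` with mm width/height → 1 unit = 1 mm. Flip: y_m = 166.15 − y_svg.

**Shape 1** — `<path>` rectangle, stroke `#ff0000` → score (S443, F2272). Machine vertices: (54.02,123.63) → (69.50,123.63) → (69.50,84.83) → (54.02,84.83) → (54.02,123.63). Closed: final G1 returns to the first vertex.

**Shape 2** — `<rect>` rectangle, stroke `#ff0000` → score (S443, F2272). Machine vertices: (63.13,114.76) → (107.79,114.76) → (107.79,80.10) → (63.13,80.10) → (63.13,114.76). Closed: final G1 returns to the first vertex.

**Shape 3** — `<polyline>` open polyline, stroke `#ff0000` → score (S443, F2272). Machine vertices: (34.28,138.68) → (117.35,26.84) → (46.06,25.36) → (107.27,73.69). Open path.

G21
G90
G0 X54.02 Y123.63
M4 S443
G1 X69.50 Y123.63 F2272
G1 X69.50 Y84.83
G1 X54.02 Y84.83
G1 X54.02 Y123.63
M5
G0 X63.13 Y114.76
M4 S443
G1 X107.79 Y114.76 F2272
G1 X107.79 Y80.10
G1 X63.13 Y80.10
G1 X63.13 Y114.76
M5
G0 X34.28 Y138.68
M4 S443
G1 X117.35 Y26.84 F2272
G1 X46.06 Y25.36
G1 X107.27 Y73.69
M5
G0 X0.00 Y0.00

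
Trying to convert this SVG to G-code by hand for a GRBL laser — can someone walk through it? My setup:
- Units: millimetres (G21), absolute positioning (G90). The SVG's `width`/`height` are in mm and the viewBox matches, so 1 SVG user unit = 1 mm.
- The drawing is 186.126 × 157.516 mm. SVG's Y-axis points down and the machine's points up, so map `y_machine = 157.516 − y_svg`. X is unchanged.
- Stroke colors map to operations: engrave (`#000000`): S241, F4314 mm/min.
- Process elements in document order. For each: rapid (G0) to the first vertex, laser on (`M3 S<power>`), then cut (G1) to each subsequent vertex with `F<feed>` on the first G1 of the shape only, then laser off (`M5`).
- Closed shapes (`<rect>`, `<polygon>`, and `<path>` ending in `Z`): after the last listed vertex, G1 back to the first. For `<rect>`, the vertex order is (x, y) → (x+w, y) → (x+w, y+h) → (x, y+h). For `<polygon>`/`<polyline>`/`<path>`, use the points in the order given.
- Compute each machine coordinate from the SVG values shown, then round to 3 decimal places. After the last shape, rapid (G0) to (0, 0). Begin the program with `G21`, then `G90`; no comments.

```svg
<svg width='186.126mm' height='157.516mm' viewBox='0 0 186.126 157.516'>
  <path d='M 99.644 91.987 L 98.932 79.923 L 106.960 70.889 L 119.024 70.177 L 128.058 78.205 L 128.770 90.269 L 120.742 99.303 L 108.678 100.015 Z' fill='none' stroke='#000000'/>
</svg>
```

G21
G90
G0 X99.644 Y65.529
M3 S241
G1 X98.932 Y77.593 F4314
G1 X106.960 Y86.627
G1 X119.024 Y87.339
G1 X128.058 Y79.311
G1 X128.770 Y67.247
G1 X120.742 Y58.213
G1 X108.678 Y57.501
G1 X99.644 Y65.529
M5
G0 X0.000 Y0.000

viewBox `0 0 186.126 157.516` with mm width/height → 1 unit = 1 mm. Flip: y_m = 157.516 − y_svg.

**Shape 1** — `<path>` regular polygon, stroke `#000000` → engrave (S241, F4314). Machine vertices: (99.644,65.529) → (98.932,77.593) → (106.960,86.627) → (119.024,87.339) → (128.058,79.311) → (128.770,67.247) → (120.742,58.213) → (108.678,57.501) → (99.644,65.529). Closed: final G1 returns to the first vertex.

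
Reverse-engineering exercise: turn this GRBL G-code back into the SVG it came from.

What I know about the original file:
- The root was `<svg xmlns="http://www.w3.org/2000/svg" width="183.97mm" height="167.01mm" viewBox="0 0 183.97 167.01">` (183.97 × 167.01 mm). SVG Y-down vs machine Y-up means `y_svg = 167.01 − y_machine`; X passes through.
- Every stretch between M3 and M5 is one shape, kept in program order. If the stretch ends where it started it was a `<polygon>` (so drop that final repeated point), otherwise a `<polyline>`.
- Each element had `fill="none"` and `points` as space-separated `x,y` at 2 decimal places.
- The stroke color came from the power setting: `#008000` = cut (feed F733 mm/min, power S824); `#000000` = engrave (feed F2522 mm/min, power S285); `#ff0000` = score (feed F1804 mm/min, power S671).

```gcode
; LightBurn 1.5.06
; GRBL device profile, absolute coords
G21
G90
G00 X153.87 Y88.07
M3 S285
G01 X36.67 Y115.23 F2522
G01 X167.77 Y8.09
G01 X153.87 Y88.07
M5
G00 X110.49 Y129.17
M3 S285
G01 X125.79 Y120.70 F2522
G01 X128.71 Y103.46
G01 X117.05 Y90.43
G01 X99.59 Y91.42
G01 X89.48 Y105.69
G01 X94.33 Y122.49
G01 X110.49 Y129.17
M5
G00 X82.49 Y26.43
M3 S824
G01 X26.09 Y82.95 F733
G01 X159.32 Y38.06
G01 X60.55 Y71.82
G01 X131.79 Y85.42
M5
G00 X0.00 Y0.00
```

y_svg = 167.01 − y_m.

[1] S285→`#000000` (engrave); closed run; points: 153.87,78.94 36.67,51.78 167.77,158.92

[2] S285→`#000000` (engrave); closed run; points: 110.49,37.84 125.79,46.31 128.71,63.55 117.05,76.58 99.59,75.59 89.48,61.32 94.33,44.52

[3] S824→`#008000` (cut); open run; points: 82.49,140.58 26.09,84.06 159.32,128.95 60.55,95.19 131.79,81.59

<svg xmlns="http://www.w3.org/2000/svg" width="183.97mm" height="167.01mm" viewBox="0 0 183.97 167.01">
  <polygon points="153.87,78.94 36.67,51.78 167.77,158.92" fill="none" stroke="#000000"/>
  <polygon points="110.49,37.84 125.79,46.31 128.71,63.55 117.05,76.58 99.59,75.59 89.48,61.32 94.33,44.52" fill="none" stroke="#000000"/>
  <polyline points="82.49,140.58 26.09,84.06 159.32,128.95 60.55,95.19 131.79,81.59" fill="none" stroke="#008000"/>
</svg>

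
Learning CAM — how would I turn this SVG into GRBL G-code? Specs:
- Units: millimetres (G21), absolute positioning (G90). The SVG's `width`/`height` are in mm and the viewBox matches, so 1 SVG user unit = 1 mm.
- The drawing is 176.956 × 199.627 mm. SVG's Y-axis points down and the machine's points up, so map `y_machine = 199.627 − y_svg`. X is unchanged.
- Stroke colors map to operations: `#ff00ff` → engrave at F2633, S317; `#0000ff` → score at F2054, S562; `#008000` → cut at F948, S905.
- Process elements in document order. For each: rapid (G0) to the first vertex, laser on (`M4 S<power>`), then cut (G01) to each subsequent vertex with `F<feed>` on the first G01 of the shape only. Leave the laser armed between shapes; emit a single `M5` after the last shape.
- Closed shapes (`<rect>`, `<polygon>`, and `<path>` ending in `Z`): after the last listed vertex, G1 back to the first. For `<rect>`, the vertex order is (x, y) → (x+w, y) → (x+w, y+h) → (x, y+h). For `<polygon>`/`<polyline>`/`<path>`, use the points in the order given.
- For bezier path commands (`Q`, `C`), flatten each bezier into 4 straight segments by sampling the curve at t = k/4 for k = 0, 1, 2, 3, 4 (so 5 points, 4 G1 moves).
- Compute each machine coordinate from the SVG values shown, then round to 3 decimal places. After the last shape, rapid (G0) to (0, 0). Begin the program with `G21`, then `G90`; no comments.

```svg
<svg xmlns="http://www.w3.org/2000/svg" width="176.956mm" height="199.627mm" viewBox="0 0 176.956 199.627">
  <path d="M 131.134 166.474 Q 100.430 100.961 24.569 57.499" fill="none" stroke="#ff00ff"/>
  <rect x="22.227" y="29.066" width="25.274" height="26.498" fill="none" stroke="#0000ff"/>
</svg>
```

G21
G90
G0 X131.134 Y33.153
M4 S317
G01 X112.960 Y64.531 F2633
G01 X89.141 Y93.153
G01 X59.677 Y119.019
G01 X24.569 Y142.128
G0 X22.227 Y170.561
M4 S562
G01 X47.501 Y170.561 F2054
G01 X47.501 Y144.063
G01 X22.227 Y144.063
G01 X22.227 Y170.561
M5
G0 X0.000 Y0.000

viewBox `0 0 176.956 199.627` with mm width/height → 1 unit = 1 mm. Flip: y_m = 199.627 − y_svg.

**Shape 1** — `<path>` quadratic bezier, stroke `#ff00ff` → engrave (S317, F2633). Control points (SVG): P0=(131.134,166.474), P1=(100.430,100.961), P2=(24.569,57.499); sampled at t=k/4. Machine vertices: (131.134,33.153) → (112.960,64.531) → (89.141,93.153) → (59.677,119.019) → (24.569,142.128). Open path.

**Shape 2** — `<rect>` rectangle, stroke `#0000ff` → score (S562, F2054). Machine vertices: (22.227,170.561) → (47.501,170.561) → (47.501,144.063) → (22.227,144.063) → (22.227,170.561). Closed: final G1 returns to the first vertex.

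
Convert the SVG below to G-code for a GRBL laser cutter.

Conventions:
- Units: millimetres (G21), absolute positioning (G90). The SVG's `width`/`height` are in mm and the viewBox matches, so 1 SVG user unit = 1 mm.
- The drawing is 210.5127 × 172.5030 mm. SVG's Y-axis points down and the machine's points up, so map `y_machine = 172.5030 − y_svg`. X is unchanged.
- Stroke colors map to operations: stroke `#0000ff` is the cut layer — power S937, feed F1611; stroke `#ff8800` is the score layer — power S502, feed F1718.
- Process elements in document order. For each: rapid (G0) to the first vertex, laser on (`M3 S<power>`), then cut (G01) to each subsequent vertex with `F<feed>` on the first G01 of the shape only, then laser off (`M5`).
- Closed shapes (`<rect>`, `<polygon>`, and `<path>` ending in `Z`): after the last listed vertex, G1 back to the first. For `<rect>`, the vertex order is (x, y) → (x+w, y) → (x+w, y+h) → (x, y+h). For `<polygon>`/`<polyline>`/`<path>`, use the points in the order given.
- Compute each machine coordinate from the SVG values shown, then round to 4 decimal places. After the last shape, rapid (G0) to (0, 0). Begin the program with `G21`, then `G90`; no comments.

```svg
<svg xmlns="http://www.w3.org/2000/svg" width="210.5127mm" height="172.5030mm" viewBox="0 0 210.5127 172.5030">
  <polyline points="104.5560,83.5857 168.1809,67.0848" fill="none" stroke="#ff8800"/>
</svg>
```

1 u = 1 mm; y_m = 172.5030 − y.

[1] `<polyline>` line segment, #ff8800→score S502 F1718: (104.5560,88.9173) → (168.1809,105.4182)

G21
G90
G0 X104.5560 Y88.9173
M3 S502
G01 X168.1809 Y105.4182 F1718
M5
G0 X0.0000 Y0.0000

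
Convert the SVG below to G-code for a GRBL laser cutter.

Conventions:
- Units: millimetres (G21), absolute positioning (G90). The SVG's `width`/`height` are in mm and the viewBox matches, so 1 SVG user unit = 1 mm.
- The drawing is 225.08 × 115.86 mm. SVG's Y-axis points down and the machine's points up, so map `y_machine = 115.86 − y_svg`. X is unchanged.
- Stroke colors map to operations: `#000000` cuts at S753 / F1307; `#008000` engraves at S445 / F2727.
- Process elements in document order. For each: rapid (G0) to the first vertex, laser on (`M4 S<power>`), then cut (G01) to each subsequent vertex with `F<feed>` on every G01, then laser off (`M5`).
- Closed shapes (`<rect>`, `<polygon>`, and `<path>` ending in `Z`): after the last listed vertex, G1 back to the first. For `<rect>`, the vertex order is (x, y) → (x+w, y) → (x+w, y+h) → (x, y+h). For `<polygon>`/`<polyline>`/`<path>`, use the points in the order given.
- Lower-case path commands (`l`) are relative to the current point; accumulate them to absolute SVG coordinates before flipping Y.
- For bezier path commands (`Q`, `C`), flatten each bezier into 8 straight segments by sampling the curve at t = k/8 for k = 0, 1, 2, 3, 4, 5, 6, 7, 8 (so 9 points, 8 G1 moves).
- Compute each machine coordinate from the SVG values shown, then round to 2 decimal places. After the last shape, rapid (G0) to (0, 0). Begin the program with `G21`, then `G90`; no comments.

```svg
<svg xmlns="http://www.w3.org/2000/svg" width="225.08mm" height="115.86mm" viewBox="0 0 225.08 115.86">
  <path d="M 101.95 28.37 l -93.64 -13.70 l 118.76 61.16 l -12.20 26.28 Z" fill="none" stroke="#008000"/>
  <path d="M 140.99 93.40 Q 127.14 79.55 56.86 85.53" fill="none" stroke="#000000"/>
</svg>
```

viewBox `0 0 225.08 115.86` with mm width/height → 1 unit = 1 mm. Flip: y_m = 115.86 − y_svg.

**Shape 1** — `<path>` closed polygon, stroke `#008000` → engrave (S445, F2727). Machine vertices: (101.95,87.49) → (8.31,101.19) → (127.07,40.03) → (114.87,13.75) → (101.95,87.49). Closed: final G1 returns to the first vertex.

**Shape 2** — `<path>` quadratic bezier, stroke `#000000` → cut (S753, F1307). Control points (SVG): P0=(140.99,93.40), P1=(127.14,79.55), P2=(56.86,85.53); sampled at t=k/8. Machine vertices: (140.99,22.46) → (136.65,25.61) → (130.54,28.15) → (122.67,30.06) → (113.03,31.35) → (101.63,32.03) → (88.47,32.08) → (73.55,31.52) → (56.86,30.33). Open path.

G21
G90
G0 X101.95 Y87.49
M4 S445
G01 X8.31 Y101.19 F2727
G01 X127.07 Y40.03 F2727
G01 X114.87 Y13.75 F2727
G01 X101.95 Y87.49 F2727
M5
G0 X140.99 Y22.46
M4 S753
G01 X136.65 Y25.61 F1307
G01 X130.54 Y28.15 F1307
G01 X122.67 Y30.06 F1307
G01 X113.03 Y31.35 F1307
G01 X101.63 Y32.03 F1307
G01 X88.47 Y32.08 F1307
G01 X73.55 Y31.52 F1307
G01 X56.86 Y30.33 F1307
M5
G0 X0.00 Y0.00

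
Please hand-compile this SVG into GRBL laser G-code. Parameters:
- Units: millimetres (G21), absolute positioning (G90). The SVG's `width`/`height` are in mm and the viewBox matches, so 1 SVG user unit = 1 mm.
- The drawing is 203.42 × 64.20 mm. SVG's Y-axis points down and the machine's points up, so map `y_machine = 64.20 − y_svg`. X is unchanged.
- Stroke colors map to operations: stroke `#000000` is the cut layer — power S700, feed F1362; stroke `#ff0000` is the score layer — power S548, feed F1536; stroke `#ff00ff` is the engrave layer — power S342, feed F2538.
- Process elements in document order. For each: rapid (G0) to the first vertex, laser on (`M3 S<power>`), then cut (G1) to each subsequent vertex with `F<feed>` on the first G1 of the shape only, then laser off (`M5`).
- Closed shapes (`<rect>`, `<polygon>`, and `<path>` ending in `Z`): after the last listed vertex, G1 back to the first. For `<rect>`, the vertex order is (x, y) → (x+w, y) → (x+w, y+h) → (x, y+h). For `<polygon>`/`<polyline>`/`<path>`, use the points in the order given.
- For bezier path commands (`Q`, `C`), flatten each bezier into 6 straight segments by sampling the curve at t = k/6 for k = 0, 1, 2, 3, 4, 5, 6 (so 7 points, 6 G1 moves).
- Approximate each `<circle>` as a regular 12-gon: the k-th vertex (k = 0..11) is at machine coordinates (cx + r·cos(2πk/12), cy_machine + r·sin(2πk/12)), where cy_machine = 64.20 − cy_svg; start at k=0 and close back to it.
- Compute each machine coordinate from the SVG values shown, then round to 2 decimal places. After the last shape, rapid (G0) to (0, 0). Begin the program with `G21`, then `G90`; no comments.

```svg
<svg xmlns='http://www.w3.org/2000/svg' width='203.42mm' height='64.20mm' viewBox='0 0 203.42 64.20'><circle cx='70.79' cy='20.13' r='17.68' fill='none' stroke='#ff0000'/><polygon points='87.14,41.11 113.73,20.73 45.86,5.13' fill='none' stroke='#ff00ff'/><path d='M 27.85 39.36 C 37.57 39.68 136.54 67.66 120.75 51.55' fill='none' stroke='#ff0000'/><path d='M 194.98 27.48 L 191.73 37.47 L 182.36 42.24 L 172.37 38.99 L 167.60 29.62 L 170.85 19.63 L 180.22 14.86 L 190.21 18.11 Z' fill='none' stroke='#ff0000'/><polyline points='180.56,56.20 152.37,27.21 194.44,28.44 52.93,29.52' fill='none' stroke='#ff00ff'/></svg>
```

viewBox `0 0 203.42 64.20` with mm width/height → 1 unit = 1 mm. Flip: y_m = 64.20 − y_svg.

**Shape 1** — `<circle>` circle, stroke `#ff0000` → score (S548, F1536). Machine vertices: (88.47,44.07) → (86.10,52.91) → (79.63,59.38) → (70.79,61.75) → (61.95,59.38) → (55.48,52.91) → (53.11,44.07) → (55.48,35.23) → (61.95,28.76) → (70.79,26.39) → (79.63,28.76) → (86.10,35.23) → (88.47,44.07). Closed: final G1 returns to the first vertex.

**Shape 2** — `<polygon>` closed polygon, stroke `#ff00ff` → engrave (S342, F2538). Machine vertices: (87.14,23.09) → (113.73,43.47) → (45.86,59.07) → (87.14,23.09). Closed: final G1 returns to the first vertex.

**Shape 3** — `<path>` cubic bezier, stroke `#ff0000` → score (S548, F1536). Control points (SVG): P0=(27.85,39.36), P1=(37.57,39.68), P2=(136.54,67.66), P3=(120.75,51.55); sampled at t=k/6. Machine vertices: (27.85,24.84) → (39.20,22.71) → (59.76,17.96) → (83.87,12.58) → (105.84,8.58) → (120.03,7.94) → (120.75,12.65). Open path.

**Shape 4** — `<path>` regular polygon, stroke `#ff0000` → score (S548, F1536). Machine vertices: (194.98,36.72) → (191.73,26.73) → (182.36,21.96) → (172.37,25.21) → (167.60,34.58) → (170.85,44.57) → (180.22,49.34) → (190.21,46.09) → (194.98,36.72). Closed: final G1 returns to the first vertex.

**Shape 5** — `<polyline>` open polyline, stroke `#ff00ff` → engrave (S342, F2538). Machine vertices: (180.56,8.00) → (152.37,36.99) → (194.44,35.76) → (52.93,34.68). Open path.

G21
G90
G0 X88.47 Y44.07
M3 S548
G1 X86.10 Y52.91 F1536
G1 X79.63 Y59.38
G1 X70.79 Y61.75
G1 X61.95 Y59.38
G1 X55.48 Y52.91
G1 X53.11 Y44.07
G1 X55.48 Y35.23
G1 X61.95 Y28.76
G1 X70.79 Y26.39
G1 X79.63 Y28.76
G1 X86.10 Y35.23
G1 X88.47 Y44.07
M5
G0 X87.14 Y23.09
M3 S342
G1 X113.73 Y43.47 F2538
G1 X45.86 Y59.07
G1 X87.14 Y23.09
M5
G0 X27.85 Y24.84
M3 S548
G1 X39.20 Y22.71 F1536
G1 X59.76 Y17.96
G1 X83.87 Y12.58
G1 X105.84 Y8.58
G1 X120.03 Y7.94
G1 X120.75 Y12.65
M5
G0 X194.98 Y36.72
M3 S548
G1 X191.73 Y26.73 F1536
G1 X182.36 Y21.96
G1 X172.37 Y25.21
G1 X167.60 Y34.58
G1 X170.85 Y44.57
G1 X180.22 Y49.34
G1 X190.21 Y46.09
G1 X194.98 Y36.72
M5
G0 X180.56 Y8.00
M3 S342
G1 X152.37 Y36.99 F2538
G1 X194.44 Y35.76
G1 X52.93 Y34.68
M5
G0 X0.00 Y0.00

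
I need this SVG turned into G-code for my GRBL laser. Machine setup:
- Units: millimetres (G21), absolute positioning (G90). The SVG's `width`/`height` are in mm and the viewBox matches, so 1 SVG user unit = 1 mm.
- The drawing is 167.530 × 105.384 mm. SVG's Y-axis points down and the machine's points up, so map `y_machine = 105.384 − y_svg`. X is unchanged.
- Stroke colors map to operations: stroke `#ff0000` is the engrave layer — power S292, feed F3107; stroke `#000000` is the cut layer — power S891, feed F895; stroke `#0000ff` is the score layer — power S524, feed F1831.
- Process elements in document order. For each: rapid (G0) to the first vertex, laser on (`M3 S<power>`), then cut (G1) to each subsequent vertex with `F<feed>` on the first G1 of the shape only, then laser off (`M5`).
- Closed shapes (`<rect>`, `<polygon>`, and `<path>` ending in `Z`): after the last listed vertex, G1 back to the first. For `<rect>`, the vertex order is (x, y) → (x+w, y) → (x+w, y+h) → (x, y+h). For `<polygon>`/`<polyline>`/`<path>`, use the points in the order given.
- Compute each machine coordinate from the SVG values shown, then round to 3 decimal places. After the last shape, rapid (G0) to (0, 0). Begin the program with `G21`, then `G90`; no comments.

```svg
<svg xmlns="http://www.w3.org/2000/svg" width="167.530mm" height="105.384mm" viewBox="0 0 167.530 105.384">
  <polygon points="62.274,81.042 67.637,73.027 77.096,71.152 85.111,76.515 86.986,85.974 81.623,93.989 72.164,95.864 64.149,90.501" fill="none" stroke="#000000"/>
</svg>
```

G21
G90
G0 X62.274 Y24.342
M3 S891
G1 X67.637 Y32.357 F895
G1 X77.096 Y34.232
G1 X85.111 Y28.869
G1 X86.986 Y19.410
G1 X81.623 Y11.395
G1 X72.164 Y9.520
G1 X64.149 Y14.883
G1 X62.274 Y24.342
M5
G0 X0.000 Y0.000

1 u = 1 mm; y_m = 105.384 − y.

[1] `<polygon>` regular polygon, #000000→cut S891 F895: (62.274,24.342) → (67.637,32.357) → (77.096,34.232) → (85.111,28.869) → (86.986,19.410) → (81.623,11.395) → (72.164,9.520) → (64.149,14.883) → (62.274,24.342) (closed)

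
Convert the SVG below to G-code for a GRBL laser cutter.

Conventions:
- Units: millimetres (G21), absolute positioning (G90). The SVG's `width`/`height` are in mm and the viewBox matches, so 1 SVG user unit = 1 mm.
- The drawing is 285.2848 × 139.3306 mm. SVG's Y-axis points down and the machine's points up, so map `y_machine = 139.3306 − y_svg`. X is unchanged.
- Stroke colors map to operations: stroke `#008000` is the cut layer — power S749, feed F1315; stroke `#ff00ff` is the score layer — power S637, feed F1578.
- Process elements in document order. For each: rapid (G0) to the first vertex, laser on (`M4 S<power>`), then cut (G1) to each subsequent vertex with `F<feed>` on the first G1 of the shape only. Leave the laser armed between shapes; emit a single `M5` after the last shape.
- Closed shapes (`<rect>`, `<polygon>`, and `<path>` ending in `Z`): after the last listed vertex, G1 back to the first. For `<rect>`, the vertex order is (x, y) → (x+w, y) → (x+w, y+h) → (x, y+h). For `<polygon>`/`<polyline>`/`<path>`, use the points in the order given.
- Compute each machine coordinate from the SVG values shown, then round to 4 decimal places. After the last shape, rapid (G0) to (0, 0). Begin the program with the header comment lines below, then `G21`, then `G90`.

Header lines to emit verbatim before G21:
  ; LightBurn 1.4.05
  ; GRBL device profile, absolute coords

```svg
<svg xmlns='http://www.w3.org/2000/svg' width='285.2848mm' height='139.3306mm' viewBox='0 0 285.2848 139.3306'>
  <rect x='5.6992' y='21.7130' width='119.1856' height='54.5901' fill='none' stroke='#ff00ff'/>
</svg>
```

Since the viewBox matches the mm dimensions, user units are millimetres directly. The only transform is the Y-flip y_m = 139.3306 − y_svg.

Shape 1 is a rectangle drawn with `<rect>`. Its stroke #ff00ff means score at S637, F1578. After flipping Y the toolpath is (5.6992,117.6176) → (124.8848,117.6176) → (124.8848,63.0275) → (5.6992,63.0275) → (5.6992,117.6176), returning to the start.

; LightBurn 1.4.05
; GRBL device profile, absolute coords
G21
G90
G0 X5.6992 Y117.6176
M4 S637
G1 X124.8848 Y117.6176 F1578
G1 X124.8848 Y63.0275
G1 X5.6992 Y63.0275
G1 X5.6992 Y117.6176
M5
G0 X0.0000 Y0.0000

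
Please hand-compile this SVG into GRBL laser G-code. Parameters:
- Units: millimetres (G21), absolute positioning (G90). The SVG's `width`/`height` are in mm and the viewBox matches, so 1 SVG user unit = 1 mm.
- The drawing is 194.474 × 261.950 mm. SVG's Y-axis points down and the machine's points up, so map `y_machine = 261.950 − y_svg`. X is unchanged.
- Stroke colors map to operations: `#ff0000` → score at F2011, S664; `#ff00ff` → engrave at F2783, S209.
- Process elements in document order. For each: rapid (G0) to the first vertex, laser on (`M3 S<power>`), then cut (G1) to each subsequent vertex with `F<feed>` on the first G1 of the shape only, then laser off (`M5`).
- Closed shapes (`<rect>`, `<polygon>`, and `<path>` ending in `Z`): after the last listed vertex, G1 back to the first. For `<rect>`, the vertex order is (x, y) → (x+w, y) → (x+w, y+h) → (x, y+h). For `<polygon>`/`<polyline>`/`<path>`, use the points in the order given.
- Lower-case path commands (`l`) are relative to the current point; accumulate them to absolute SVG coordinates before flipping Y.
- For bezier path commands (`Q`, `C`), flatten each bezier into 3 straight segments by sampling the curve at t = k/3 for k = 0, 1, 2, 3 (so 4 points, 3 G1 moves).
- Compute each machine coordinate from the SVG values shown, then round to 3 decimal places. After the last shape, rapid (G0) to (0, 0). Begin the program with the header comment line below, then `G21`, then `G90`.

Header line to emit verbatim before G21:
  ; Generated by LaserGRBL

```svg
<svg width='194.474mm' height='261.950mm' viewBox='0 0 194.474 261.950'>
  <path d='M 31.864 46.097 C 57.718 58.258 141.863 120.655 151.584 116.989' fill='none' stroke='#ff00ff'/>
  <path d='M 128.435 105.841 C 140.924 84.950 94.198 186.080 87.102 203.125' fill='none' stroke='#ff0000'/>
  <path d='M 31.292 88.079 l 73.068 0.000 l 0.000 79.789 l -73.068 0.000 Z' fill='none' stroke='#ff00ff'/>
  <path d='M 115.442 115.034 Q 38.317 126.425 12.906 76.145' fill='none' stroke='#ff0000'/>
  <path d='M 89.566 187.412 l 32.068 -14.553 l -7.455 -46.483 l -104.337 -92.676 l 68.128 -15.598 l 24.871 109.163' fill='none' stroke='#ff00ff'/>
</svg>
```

; Generated by LaserGRBL
G21
G90
G0 X31.864 Y215.853
M3 S209
G1 X72.233 Y191.254 F2783
G1 X121.970 Y159.009
G1 X151.584 Y144.961
M5
G0 X128.435 Y156.109
M3 S664
G1 X124.847 Y143.960 F2011
G1 X103.747 Y96.265
G1 X87.102 Y58.825
M5
G0 X31.292 Y173.871
M3 S209
G1 X104.360 Y173.871 F2783
G1 X104.360 Y94.082
G1 X31.292 Y94.082
G1 X31.292 Y173.871
M5
G0 X115.442 Y146.916
M3 S664
G1 X69.771 Y146.174 F2011
G1 X35.593 Y159.137
G1 X12.906 Y185.805
M5
G0 X89.566 Y74.538
M3 S209
G1 X121.634 Y89.091 F2783
G1 X114.179 Y135.574
G1 X9.842 Y228.250
G1 X77.970 Y243.848
G1 X102.841 Y134.685
M5
G0 X0.000 Y0.000

1 u = 1 mm; y_m = 261.950 − y.

[1] `<path>` cubic bezier, #ff00ff→engrave S209 F2783: (31.864,215.853) → (72.233,191.254) → (121.970,159.009) → (151.584,144.961)

[2] `<path>` cubic bezier, #ff0000→score S664 F2011: (128.435,156.109) → (124.847,143.960) → (103.747,96.265) → (87.102,58.825)

[3] `<path>` rectangle, #ff00ff→engrave S209 F2783: (31.292,173.871) → (104.360,173.871) → (104.360,94.082) → (31.292,94.082) → (31.292,173.871) (closed)

[4] `<path>` quadratic bezier, #ff0000→score S664 F2011: (115.442,146.916) → (69.771,146.174) → (35.593,159.137) → (12.906,185.805)

[5] `<path>` open polyline, #ff00ff→engrave S209 F2783: (89.566,74.538) → (121.634,89.091) → (114.179,135.574) → (9.842,228.250) → (77.970,243.848) → (102.841,134.685)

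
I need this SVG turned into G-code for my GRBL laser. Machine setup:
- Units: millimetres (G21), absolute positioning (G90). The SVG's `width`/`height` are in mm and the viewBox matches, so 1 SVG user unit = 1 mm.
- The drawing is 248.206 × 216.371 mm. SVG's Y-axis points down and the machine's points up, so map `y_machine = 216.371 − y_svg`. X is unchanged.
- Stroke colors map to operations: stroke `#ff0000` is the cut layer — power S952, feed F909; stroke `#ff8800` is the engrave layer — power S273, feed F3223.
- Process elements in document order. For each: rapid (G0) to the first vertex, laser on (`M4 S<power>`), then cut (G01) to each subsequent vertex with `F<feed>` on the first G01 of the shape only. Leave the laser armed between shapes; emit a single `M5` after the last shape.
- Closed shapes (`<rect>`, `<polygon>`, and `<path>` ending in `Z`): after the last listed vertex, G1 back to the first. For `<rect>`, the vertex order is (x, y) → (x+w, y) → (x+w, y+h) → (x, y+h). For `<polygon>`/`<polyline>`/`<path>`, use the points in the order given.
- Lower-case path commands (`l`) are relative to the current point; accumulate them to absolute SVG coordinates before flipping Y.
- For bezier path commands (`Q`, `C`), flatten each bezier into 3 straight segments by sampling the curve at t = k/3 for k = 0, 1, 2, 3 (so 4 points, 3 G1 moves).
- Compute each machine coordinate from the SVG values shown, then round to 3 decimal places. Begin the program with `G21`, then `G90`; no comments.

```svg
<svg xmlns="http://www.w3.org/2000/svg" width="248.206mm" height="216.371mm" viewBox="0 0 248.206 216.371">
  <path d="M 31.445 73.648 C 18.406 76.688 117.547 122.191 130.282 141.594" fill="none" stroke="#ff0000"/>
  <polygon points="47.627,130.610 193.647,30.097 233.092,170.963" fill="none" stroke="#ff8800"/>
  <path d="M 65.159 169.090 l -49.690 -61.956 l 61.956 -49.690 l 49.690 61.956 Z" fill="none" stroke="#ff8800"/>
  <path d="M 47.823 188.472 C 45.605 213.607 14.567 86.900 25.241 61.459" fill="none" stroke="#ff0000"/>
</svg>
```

viewBox `0 0 248.206 216.371` with mm width/height → 1 unit = 1 mm. Flip: y_m = 216.371 − y_svg.

**Shape 1** — `<path>` cubic bezier, stroke `#ff0000` → cut (S952, F909). Control points (SVG): P0=(31.445,73.648), P1=(18.406,76.688), P2=(117.547,122.191), P3=(130.282,141.594); sampled at t=k/3. Machine vertices: (31.445,142.723) → (48.444,128.068) → (96.100,100.341) → (130.282,74.777). Open path.

**Shape 2** — `<polygon>` closed polygon, stroke `#ff8800` → engrave (S273, F3223). Machine vertices: (47.627,85.761) → (193.647,186.274) → (233.092,45.408) → (47.627,85.761). Closed: final G1 returns to the first vertex.

**Shape 3** — `<path>` regular polygon, stroke `#ff8800` → engrave (S273, F3223). Machine vertices: (65.159,47.281) → (15.469,109.237) → (77.425,158.927) → (127.115,96.971) → (65.159,47.281). Closed: final G1 returns to the first vertex.

**Shape 4** — `<path>` cubic bezier, stroke `#ff0000` → cut (S952, F909). Control points (SVG): P0=(47.823,188.472), P1=(45.605,213.607), P2=(14.567,86.900), P3=(25.241,61.459); sampled at t=k/3. Machine vertices: (47.823,27.899) → (38.611,44.004) → (25.859,105.090) → (25.241,154.912). Open path.

G21
G90
G0 X31.445 Y142.723
M4 S952
G01 X48.444 Y128.068 F909
G01 X96.100 Y100.341
G01 X130.282 Y74.777
G0 X47.627 Y85.761
M4 S273
G01 X193.647 Y186.274 F3223
G01 X233.092 Y45.408
G01 X47.627 Y85.761
G0 X65.159 Y47.281
M4 S273
G01 X15.469 Y109.237 F3223
G01 X77.425 Y158.927
G01 X127.115 Y96.971
G01 X65.159 Y47.281
G0 X47.823 Y27.899
M4 S952
G01 X38.611 Y44.004 F909
G01 X25.859 Y105.090
G01 X25.241 Y154.912
M5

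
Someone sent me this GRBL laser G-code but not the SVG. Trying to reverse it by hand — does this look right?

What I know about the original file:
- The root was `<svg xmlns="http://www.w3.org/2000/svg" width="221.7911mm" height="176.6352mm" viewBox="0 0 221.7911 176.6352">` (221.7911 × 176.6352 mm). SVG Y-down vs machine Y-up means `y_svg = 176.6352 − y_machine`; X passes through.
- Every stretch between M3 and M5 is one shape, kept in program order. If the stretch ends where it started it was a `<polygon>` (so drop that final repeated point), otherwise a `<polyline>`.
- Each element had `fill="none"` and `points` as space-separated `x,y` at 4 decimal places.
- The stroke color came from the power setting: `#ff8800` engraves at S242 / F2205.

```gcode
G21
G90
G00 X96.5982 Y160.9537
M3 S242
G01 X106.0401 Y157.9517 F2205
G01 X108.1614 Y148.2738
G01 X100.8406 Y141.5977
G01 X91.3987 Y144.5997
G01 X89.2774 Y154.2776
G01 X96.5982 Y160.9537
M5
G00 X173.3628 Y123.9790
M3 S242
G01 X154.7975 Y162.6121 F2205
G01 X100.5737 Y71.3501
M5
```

Each laser-on run becomes one SVG element. Flip Y back into SVG space with y_svg = 176.6352 − y_machine. Every run uses S242, so all elements get stroke `#ff8800` (engrave).

Run 1: The run returns to its start, so emit a `<polygon>` with points (Y-flipped): 96.5982,15.6815 106.0401,18.6835 108.1614,28.3614 100.8406,35.0375 91.3987,32.0355 89.2774,22.3576.

Run 2: The run is open, so emit a `<polyline>` with points (Y-flipped): 173.3628,52.6562 154.7975,14.0231 100.5737,105.2851.

<svg xmlns="http://www.w3.org/2000/svg" width="221.7911mm" height="176.6352mm" viewBox="0 0 221.7911 176.6352">
  <polygon points="96.5982,15.6815 106.0401,18.6835 108.1614,28.3614 100.8406,35.0375 91.3987,32.0355 89.2774,22.3576" fill="none" stroke="#ff8800"/>
  <polyline points="173.3628,52.6562 154.7975,14.0231 100.5737,105.2851" fill="none" stroke="#ff8800"/>
</svg>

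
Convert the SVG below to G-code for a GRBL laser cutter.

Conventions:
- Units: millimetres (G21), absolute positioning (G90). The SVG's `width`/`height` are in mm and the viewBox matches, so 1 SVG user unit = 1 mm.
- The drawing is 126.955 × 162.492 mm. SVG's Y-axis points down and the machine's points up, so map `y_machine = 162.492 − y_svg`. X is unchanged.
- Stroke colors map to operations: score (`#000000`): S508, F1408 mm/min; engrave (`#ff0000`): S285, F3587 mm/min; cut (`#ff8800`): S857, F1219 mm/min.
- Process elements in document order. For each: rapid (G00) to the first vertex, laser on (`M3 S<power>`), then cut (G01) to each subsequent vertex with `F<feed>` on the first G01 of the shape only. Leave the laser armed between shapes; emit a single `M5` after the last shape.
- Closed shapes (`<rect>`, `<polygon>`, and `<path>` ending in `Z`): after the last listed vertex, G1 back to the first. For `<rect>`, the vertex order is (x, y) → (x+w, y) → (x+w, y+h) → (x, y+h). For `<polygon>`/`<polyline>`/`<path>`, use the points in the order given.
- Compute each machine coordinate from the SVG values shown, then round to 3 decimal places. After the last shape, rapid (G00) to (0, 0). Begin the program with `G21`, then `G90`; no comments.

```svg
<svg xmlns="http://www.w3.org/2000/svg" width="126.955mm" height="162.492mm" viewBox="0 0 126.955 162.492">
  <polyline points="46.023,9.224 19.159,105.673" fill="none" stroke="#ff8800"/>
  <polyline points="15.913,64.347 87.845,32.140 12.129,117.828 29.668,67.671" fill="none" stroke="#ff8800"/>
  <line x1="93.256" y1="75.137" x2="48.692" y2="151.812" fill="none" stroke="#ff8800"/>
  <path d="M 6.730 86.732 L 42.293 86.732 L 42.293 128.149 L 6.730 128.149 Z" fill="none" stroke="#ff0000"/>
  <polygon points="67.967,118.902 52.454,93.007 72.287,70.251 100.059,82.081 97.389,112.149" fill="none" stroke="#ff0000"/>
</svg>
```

1 u = 1 mm; y_m = 162.492 − y.

[1] `<polyline>` line segment, #ff8800→cut S857 F1219: (46.023,153.268) → (19.159,56.819)

[2] `<polyline>` open polyline, #ff8800→cut S857 F1219: (15.913,98.145) → (87.845,130.352) → (12.129,44.664) → (29.668,94.821)

[3] `<line>` line segment, #ff8800→cut S857 F1219: (93.256,87.355) → (48.692,10.680)

[4] `<path>` rectangle, #ff0000→engrave S285 F3587: (6.730,75.760) → (42.293,75.760) → (42.293,34.343) → (6.730,34.343) → (6.730,75.760) (closed)

[5] `<polygon>` regular polygon, #ff0000→engrave S285 F3587: (67.967,43.590) → (52.454,69.485) → (72.287,92.241) → (100.059,80.411) → (97.389,50.343) → (67.967,43.590) (closed)

G21
G90
G00 X46.023 Y153.268
M3 S857
G01 X19.159 Y56.819 F1219
G00 X15.913 Y98.145
M3 S857
G01 X87.845 Y130.352 F1219
G01 X12.129 Y44.664
G01 X29.668 Y94.821
G00 X93.256 Y87.355
M3 S857
G01 X48.692 Y10.680 F1219
G00 X6.730 Y75.760
M3 S285
G01 X42.293 Y75.760 F3587
G01 X42.293 Y34.343
G01 X6.730 Y34.343
G01 X6.730 Y75.760
G00 X67.967 Y43.590
M3 S285
G01 X52.454 Y69.485 F3587
G01 X72.287 Y92.241
G01 X100.059 Y80.411
G01 X97.389 Y50.343
G01 X67.967 Y43.590
M5
G00 X0.000 Y0.000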